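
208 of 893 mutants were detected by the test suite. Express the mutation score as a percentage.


Mutation score = killed / total * 100
Mutation score = 208 / 893 * 100
Mutation score = 23.29%

23.29%


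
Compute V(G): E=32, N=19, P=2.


Formula: V(G) = E - N + 2P
V(G) = 32 - 19 + 2*2
V(G) = 13 + 4
V(G) = 17

17


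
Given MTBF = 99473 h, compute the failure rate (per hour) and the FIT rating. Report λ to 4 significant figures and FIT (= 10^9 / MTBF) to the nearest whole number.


Formula: λ = 1 / MTBF; FIT = λ × 1e9 = 1e9 / MTBF
λ = 1 / 99473 ≈ 1.005e-05 failures/hour
FIT = 1e9 / 99473 ≈ 10053 failures per 1e9 hours (nearest whole number)

λ = 1.005e-05 /h, FIT = 10053


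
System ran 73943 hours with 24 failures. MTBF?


Formula: MTBF = Total operating time / Number of failures
MTBF = 73943 / 24
MTBF = 3080.96 hours

3080.96 hours


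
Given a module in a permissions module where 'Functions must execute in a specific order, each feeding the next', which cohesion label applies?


Reasoning: Output of one is input to next
Type: Sequential cohesion

Sequential cohesion


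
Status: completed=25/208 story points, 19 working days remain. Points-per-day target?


Formula: Required rate = Remaining points / Days left
Remaining = 208 - 25 = 183 points
Required rate = 183 / 19 = 9.63 points/day

9.63 points/day


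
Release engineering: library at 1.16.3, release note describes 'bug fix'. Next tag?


Current: 1.16.3
Change category: 'bug fix' → patch bump
SemVer rule: patch bump → increment PATCH (MAJOR and MINOR unchanged)
New: 1.16.4

1.16.4


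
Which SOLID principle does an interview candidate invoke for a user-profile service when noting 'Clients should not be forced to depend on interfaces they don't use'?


This describes the Interface Segregation Principle (ISP)

Interface Segregation Principle (ISP)


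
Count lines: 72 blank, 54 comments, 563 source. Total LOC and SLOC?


Total LOC = blank + comment + code
Total LOC = 72 + 54 + 563 = 689
SLOC (source only) = code = 563

Total LOC: 689, SLOC: 563


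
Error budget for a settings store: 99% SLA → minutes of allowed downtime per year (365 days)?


Formula: allowed downtime = period * (100 - SLA) / 100
Period (year (365 days)) = 525600 minutes
Unavailability fraction = (100 - 99.0) / 100
Allowed downtime = 525600 * (100 - 99.0) / 100
Allowed downtime = 5256.0 minutes

5256.0 minutes


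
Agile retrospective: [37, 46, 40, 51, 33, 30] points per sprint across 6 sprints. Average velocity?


Formula: Avg velocity = Total points / Number of sprints
Points: [37, 46, 40, 51, 33, 30]
Sum = 37 + 46 + 40 + 51 + 33 + 30 = 237
Avg velocity = 237 / 6 = 39.5 points/sprint

39.5 points/sprint


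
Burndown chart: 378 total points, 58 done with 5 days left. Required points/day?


Formula: Required rate = Remaining points / Days left
Remaining = 378 - 58 = 320 points
Required rate = 320 / 5 = 64.0 points/day

64.0 points/day


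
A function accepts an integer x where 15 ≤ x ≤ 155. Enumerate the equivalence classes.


Valid range: [15, 155]
Class 1: x < 15 — invalid
Class 2: 15 ≤ x ≤ 155 — valid
Class 3: x > 155 — invalid
Total equivalence classes: 3

3 equivalence classes


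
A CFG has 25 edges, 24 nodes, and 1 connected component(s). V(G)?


Formula: V(G) = E - N + 2P
V(G) = 25 - 24 + 2*1
V(G) = 1 + 2
V(G) = 3

3


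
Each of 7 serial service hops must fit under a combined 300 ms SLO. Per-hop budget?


Formula: per_stage = total_budget / stages
per_stage = 300 / 7
per_stage = 42.86 ms

42.86 ms


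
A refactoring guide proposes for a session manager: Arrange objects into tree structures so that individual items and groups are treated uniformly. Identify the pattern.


This matches the Composite pattern

Composite


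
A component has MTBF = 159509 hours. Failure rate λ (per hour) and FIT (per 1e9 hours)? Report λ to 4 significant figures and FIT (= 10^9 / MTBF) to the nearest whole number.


Formula: λ = 1 / MTBF; FIT = λ × 1e9 = 1e9 / MTBF
λ = 1 / 159509 ≈ 6.269e-06 failures/hour
FIT = 1e9 / 159509 ≈ 6269 failures per 1e9 hours (nearest whole number)

λ = 6.269e-06 /h, FIT = 6269


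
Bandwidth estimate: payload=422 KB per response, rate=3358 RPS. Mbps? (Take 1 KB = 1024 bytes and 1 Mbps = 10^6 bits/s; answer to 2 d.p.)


Formula: Mbps = payload_bytes * RPS * 8 / 1e6
Payload per request = 422 KB = 422 * 1024 = 432128 bytes
Total bytes/sec = 432128 * 3358 = 1451085824
Total bits/sec = 1451085824 * 8 = 11608686592
Mbps = 11608686592 / 1e6 = 11608.69

11608.69 Mbps


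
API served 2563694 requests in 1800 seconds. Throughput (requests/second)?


Formula: throughput = requests / seconds
throughput = 2563694 / 1800
throughput = 1424.27 requests/second

1424.27 requests/second


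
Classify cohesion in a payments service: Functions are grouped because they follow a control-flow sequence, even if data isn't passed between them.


Reasoning: Grouped by order of execution within a routine, not by data flow
Type: Procedural cohesion

Procedural cohesion


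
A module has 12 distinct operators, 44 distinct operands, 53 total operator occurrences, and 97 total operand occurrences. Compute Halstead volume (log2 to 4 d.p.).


Formula: V = N * log2(η), where N = N1 + N2 and η = η1 + η2
η = 12 + 44 = 56
N = 53 + 97 = 150
log2(56) ≈ 5.8074
V = 150 * 5.8074 = 871.11

871.11


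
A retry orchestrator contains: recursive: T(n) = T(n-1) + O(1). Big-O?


Reasoning: linear recursion with constant work per frame
Complexity: O(n)

O(n)


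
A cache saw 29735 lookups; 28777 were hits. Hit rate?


Formula: hit rate = hits / (hits + misses) * 100
hit rate = 28777 / (28777 + 958) * 100
hit rate = 28777 / 29735 * 100
hit rate = 96.78%

96.78%


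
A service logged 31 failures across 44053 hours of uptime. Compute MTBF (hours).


Formula: MTBF = Total operating time / Number of failures
MTBF = 44053 / 31
MTBF = 1421.06 hours

1421.06 hours


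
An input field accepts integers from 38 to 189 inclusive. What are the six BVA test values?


Range: [38, 189]
Boundaries: just below min, min, min+1, max-1, max, just above max
Values: [37, 38, 39, 188, 189, 190]

[37, 38, 39, 188, 189, 190]


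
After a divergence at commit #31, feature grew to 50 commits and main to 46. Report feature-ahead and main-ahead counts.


Common ancestor: commit #31
feature commits after divergence: 50 - 31 = 19
main commits after divergence: 46 - 31 = 15
feature is 19 commits ahead of main
main is 15 commits ahead of feature

feature ahead: 19, main ahead: 15


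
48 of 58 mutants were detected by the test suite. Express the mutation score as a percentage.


Mutation score = killed / total * 100
Mutation score = 48 / 58 * 100
Mutation score = 82.76%

82.76%


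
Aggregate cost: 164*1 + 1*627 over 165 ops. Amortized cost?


Formula: Amortized cost = Total cost / Operations
Total cost = (164 * 1) + (1 * 627)
Total cost = 164 + 627 = 791
Amortized = 791 / 165 = 4.7939

4.7939


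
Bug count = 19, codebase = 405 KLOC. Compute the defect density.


Defect density = defects / KLOC
Defect density = 19 / 405
Defect density = 0.047 defects/KLOC

0.047 defects/KLOC


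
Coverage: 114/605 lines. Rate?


Coverage = covered / total * 100
Coverage = 114 / 605 * 100
Coverage = 18.84%

18.84%


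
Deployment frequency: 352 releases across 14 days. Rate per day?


Formula: deployments per day = releases / days
= 352 / 14
= 25.143 deploys/day
(equivalently, 176.0 deploys/week)

25.143 deploys/day


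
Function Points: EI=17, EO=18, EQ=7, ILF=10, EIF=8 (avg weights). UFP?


UFP = EI*4 + EO*5 + EQ*4 + ILF*10 + EIF*7
UFP = 17*4 + 18*5 + 7*4 + 10*10 + 8*7
UFP = 68 + 90 + 28 + 100 + 56
UFP = 342

342


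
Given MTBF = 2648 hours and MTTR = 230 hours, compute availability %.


Availability = MTBF / (MTBF + MTTR)
Availability = 2648 / (2648 + 230)
Availability = 2648 / 2878
Availability = 92.0083%

92.0083%


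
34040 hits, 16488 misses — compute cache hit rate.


Formula: hit rate = hits / (hits + misses) * 100
hit rate = 34040 / (34040 + 16488) * 100
hit rate = 34040 / 50528 * 100
hit rate = 67.37%

67.37%


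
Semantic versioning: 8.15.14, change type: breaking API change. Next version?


Current: 8.15.14
Change category: 'breaking API change' → major bump
SemVer rule: major bump → increment MAJOR, reset MINOR and PATCH to 0
New: 9.0.0

9.0.0


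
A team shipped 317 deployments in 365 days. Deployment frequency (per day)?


Formula: deployments per day = releases / days
= 317 / 365
= 0.868 deploys/day
(equivalently, 6.08 deploys/week)

0.868 deploys/day


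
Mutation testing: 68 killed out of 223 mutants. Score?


Mutation score = killed / total * 100
Mutation score = 68 / 223 * 100
Mutation score = 30.49%

30.49%


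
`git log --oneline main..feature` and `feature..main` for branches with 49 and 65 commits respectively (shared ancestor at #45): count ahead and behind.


Common ancestor: commit #45
feature commits after divergence: 49 - 45 = 4
main commits after divergence: 65 - 45 = 20
feature is 4 commits ahead of main
main is 20 commits ahead of feature

feature ahead: 4, main ahead: 20


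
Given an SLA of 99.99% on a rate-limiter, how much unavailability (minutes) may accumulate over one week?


Formula: allowed downtime = period * (100 - SLA) / 100
Period (week) = 10080 minutes
Unavailability fraction = (100 - 99.99) / 100
Allowed downtime = 10080 * (100 - 99.99) / 100
Allowed downtime = 1.008 minutes

1.008 minutes


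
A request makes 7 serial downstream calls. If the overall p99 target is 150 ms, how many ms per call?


Formula: per_stage = total_budget / stages
per_stage = 150 / 7
per_stage = 21.43 ms

21.43 ms


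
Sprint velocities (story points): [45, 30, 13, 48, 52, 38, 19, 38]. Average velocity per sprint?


Formula: Avg velocity = Total points / Number of sprints
Points: [45, 30, 13, 48, 52, 38, 19, 38]
Sum = 45 + 30 + 13 + 48 + 52 + 38 + 19 + 38 = 283
Avg velocity = 283 / 8 = 35.38 points/sprint

35.38 points/sprint


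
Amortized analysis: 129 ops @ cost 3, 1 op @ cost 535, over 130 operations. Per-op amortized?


Formula: Amortized cost = Total cost / Operations
Total cost = (129 * 3) + (1 * 535)
Total cost = 387 + 535 = 922
Amortized = 922 / 130 = 7.0923

7.0923


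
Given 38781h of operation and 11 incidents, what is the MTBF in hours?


Formula: MTBF = Total operating time / Number of failures
MTBF = 38781 / 11
MTBF = 3525.55 hours

3525.55 hours


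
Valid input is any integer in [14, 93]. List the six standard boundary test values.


Range: [14, 93]
Boundaries: just below min, min, min+1, max-1, max, just above max
Values: [13, 14, 15, 92, 93, 94]

[13, 14, 15, 92, 93, 94]


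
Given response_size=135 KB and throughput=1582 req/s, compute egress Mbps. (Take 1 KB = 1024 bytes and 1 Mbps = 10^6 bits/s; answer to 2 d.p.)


Formula: Mbps = payload_bytes * RPS * 8 / 1e6
Payload per request = 135 KB = 135 * 1024 = 138240 bytes
Total bytes/sec = 138240 * 1582 = 218695680
Total bits/sec = 218695680 * 8 = 1749565440
Mbps = 1749565440 / 1e6 = 1749.57

1749.57 Mbps


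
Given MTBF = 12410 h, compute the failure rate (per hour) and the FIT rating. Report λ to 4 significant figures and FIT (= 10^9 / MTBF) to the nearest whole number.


Formula: λ = 1 / MTBF; FIT = λ × 1e9 = 1e9 / MTBF
λ = 1 / 12410 ≈ 8.058e-05 failures/hour
FIT = 1e9 / 12410 ≈ 80580 failures per 1e9 hours (nearest whole number)

λ = 8.058e-05 /h, FIT = 80580


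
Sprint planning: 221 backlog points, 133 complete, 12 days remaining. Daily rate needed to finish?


Formula: Required rate = Remaining points / Days left
Remaining = 221 - 133 = 88 points
Required rate = 88 / 12 = 7.33 points/day

7.33 points/day


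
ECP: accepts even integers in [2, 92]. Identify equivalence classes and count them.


Constraint: even integers in [2, 92]
Class 1: x < 2 — out-of-range invalid
Class 2: x in [2,92] but odd — wrong type invalid
Class 3: x in [2,92] and even — valid
Class 4: x > 92 — out-of-range invalid
Total equivalence classes: 4

4 equivalence classes


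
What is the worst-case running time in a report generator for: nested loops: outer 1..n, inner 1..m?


Reasoning: product of independent bounds
Complexity: O(n*m)

O(n*m)


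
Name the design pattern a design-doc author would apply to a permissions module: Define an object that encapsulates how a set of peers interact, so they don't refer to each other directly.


This matches the Mediator pattern

Mediator


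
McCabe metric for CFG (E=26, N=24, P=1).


Formula: V(G) = E - N + 2P
V(G) = 26 - 24 + 2*1
V(G) = 2 + 2
V(G) = 4

4


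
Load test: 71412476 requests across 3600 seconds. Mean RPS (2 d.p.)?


Formula: throughput = requests / seconds
throughput = 71412476 / 3600
throughput = 19836.8 requests/second

19836.8 requests/second


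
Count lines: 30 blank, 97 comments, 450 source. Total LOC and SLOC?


Total LOC = blank + comment + code
Total LOC = 30 + 97 + 450 = 577
SLOC (source only) = code = 450

Total LOC: 577, SLOC: 450


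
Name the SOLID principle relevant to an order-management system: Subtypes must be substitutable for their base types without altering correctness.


This describes the Liskov Substitution Principle (LSP)

Liskov Substitution Principle (LSP)


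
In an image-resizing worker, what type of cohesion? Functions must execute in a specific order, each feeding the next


Reasoning: Output of one is input to next
Type: Sequential cohesion

Sequential cohesion


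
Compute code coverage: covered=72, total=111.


Coverage = covered / total * 100
Coverage = 72 / 111 * 100
Coverage = 64.86%

64.86%


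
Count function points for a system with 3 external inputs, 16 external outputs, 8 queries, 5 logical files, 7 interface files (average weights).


UFP = EI*4 + EO*5 + EQ*4 + ILF*10 + EIF*7
UFP = 3*4 + 16*5 + 8*4 + 5*10 + 7*7
UFP = 12 + 80 + 32 + 50 + 49
UFP = 223

223


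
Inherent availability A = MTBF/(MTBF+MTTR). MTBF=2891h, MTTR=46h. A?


Availability = MTBF / (MTBF + MTTR)
Availability = 2891 / (2891 + 46)
Availability = 2891 / 2937
Availability = 98.4338%

98.4338%


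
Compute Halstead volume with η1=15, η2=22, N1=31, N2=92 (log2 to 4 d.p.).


Formula: V = N * log2(η), where N = N1 + N2 and η = η1 + η2
η = 15 + 22 = 37
N = 31 + 92 = 123
log2(37) ≈ 5.2095
V = 123 * 5.2095 = 640.77

640.77


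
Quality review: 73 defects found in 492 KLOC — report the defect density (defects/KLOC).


Defect density = defects / KLOC
Defect density = 73 / 492
Defect density = 0.148 defects/KLOC

0.148 defects/KLOC


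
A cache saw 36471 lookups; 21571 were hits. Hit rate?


Formula: hit rate = hits / (hits + misses) * 100
hit rate = 21571 / (21571 + 14900) * 100
hit rate = 21571 / 36471 * 100
hit rate = 59.15%

59.15%


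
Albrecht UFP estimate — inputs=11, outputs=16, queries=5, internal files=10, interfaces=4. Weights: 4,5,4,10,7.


UFP = EI*4 + EO*5 + EQ*4 + ILF*10 + EIF*7
UFP = 11*4 + 16*5 + 5*4 + 10*10 + 4*7
UFP = 44 + 80 + 20 + 100 + 28
UFP = 272

272


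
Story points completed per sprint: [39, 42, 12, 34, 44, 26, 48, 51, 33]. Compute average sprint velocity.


Formula: Avg velocity = Total points / Number of sprints
Points: [39, 42, 12, 34, 44, 26, 48, 51, 33]
Sum = 39 + 42 + 12 + 34 + 44 + 26 + 48 + 51 + 33 = 329
Avg velocity = 329 / 9 = 36.56 points/sprint

36.56 points/sprint


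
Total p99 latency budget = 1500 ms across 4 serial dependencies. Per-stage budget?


Formula: per_stage = total_budget / stages
per_stage = 1500 / 4
per_stage = 375.0 ms

375.0 ms


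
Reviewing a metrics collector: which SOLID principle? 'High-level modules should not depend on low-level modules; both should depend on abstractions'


This describes the Dependency Inversion Principle (DIP)

Dependency Inversion Principle (DIP)


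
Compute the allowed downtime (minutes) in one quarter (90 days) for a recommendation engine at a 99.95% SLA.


Formula: allowed downtime = period * (100 - SLA) / 100
Period (quarter (90 days)) = 129600 minutes
Unavailability fraction = (100 - 99.95) / 100
Allowed downtime = 129600 * (100 - 99.95) / 100
Allowed downtime = 64.8 minutes

64.8 minutes


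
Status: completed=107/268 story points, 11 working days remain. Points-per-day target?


Formula: Required rate = Remaining points / Days left
Remaining = 268 - 107 = 161 points
Required rate = 161 / 11 = 14.64 points/day

14.64 points/day


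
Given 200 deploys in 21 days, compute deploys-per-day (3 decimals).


Formula: deployments per day = releases / days
= 200 / 21
= 9.524 deploys/day
(equivalently, 66.67 deploys/week)

9.524 deploys/day


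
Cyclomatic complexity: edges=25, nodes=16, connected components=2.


Formula: V(G) = E - N + 2P
V(G) = 25 - 16 + 2*2
V(G) = 9 + 4
V(G) = 13

13


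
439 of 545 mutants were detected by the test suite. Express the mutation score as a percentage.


Mutation score = killed / total * 100
Mutation score = 439 / 545 * 100
Mutation score = 80.55%

80.55%


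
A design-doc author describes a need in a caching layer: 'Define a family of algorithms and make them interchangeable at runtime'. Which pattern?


This matches the Strategy pattern

Strategy


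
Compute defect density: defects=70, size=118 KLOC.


Defect density = defects / KLOC
Defect density = 70 / 118
Defect density = 0.593 defects/KLOC

0.593 defects/KLOC


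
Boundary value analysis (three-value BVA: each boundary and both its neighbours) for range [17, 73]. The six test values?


Range: [17, 73]
Boundaries: just below min, min, min+1, max-1, max, just above max
Values: [16, 17, 18, 72, 73, 74]

[16, 17, 18, 72, 73, 74]


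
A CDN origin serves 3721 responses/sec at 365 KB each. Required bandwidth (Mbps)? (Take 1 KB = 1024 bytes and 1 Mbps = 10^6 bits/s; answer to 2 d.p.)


Formula: Mbps = payload_bytes * RPS * 8 / 1e6
Payload per request = 365 KB = 365 * 1024 = 373760 bytes
Total bytes/sec = 373760 * 3721 = 1390760960
Total bits/sec = 1390760960 * 8 = 11126087680
Mbps = 11126087680 / 1e6 = 11126.09

11126.09 Mbps


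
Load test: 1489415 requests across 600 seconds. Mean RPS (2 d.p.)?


Formula: throughput = requests / seconds
throughput = 1489415 / 600
throughput = 2482.36 requests/second

2482.36 requests/second


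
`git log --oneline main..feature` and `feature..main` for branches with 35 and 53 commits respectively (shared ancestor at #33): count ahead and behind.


Common ancestor: commit #33
feature commits after divergence: 35 - 33 = 2
main commits after divergence: 53 - 33 = 20
feature is 2 commits ahead of main
main is 20 commits ahead of feature

feature ahead: 2, main ahead: 20


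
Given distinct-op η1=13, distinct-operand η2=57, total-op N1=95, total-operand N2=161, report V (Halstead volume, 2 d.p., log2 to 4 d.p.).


Formula: V = N * log2(η), where N = N1 + N2 and η = η1 + η2
η = 13 + 57 = 70
N = 95 + 161 = 256
log2(70) ≈ 6.1293
V = 256 * 6.1293 = 1569.10

1569.10


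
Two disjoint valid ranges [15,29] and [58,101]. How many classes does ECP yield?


Valid ranges: [15,29] and [58,101]
Class 1: x < 15 — invalid
Class 2: 15 ≤ x ≤ 29 — valid
Class 3: 29 < x < 58 — invalid (gap between ranges)
Class 4: 58 ≤ x ≤ 101 — valid
Class 5: x > 101 — invalid
Total equivalence classes: 5

5 equivalence classes


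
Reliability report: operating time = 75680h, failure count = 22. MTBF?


Formula: MTBF = Total operating time / Number of failures
MTBF = 75680 / 22
MTBF = 3440.0 hours

3440.0 hours


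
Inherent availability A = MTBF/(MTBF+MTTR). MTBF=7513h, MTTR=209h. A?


Availability = MTBF / (MTBF + MTTR)
Availability = 7513 / (7513 + 209)
Availability = 7513 / 7722
Availability = 97.2934%

97.2934%


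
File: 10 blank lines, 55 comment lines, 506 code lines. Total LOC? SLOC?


Total LOC = blank + comment + code
Total LOC = 10 + 55 + 506 = 571
SLOC (source only) = code = 506

Total LOC: 571, SLOC: 506


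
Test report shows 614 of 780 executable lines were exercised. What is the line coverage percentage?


Coverage = covered / total * 100
Coverage = 614 / 780 * 100
Coverage = 78.72%

78.72%


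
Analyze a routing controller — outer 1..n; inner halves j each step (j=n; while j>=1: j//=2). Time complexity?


Reasoning: n times log n
Complexity: O(n log n)

O(n log n)


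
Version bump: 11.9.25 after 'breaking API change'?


Current: 11.9.25
Change category: 'breaking API change' → major bump
SemVer rule: major bump → increment MAJOR, reset MINOR and PATCH to 0
New: 12.0.0

12.0.0


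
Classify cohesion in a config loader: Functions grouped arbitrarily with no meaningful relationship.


Reasoning: Worst: random grouping
Type: Coincidental cohesion

Coincidental cohesion


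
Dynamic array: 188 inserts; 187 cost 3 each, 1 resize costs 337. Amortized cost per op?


Formula: Amortized cost = Total cost / Operations
Total cost = (187 * 3) + (1 * 337)
Total cost = 561 + 337 = 898
Amortized = 898 / 188 = 4.7766

4.7766


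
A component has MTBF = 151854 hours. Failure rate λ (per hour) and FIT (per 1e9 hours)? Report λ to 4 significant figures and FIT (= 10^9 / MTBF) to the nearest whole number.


Formula: λ = 1 / MTBF; FIT = λ × 1e9 = 1e9 / MTBF
λ = 1 / 151854 ≈ 6.585e-06 failures/hour
FIT = 1e9 / 151854 ≈ 6585 failures per 1e9 hours (nearest whole number)

λ = 6.585e-06 /h, FIT = 6585


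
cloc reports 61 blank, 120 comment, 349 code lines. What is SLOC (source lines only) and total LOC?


Total LOC = blank + comment + code
Total LOC = 61 + 120 + 349 = 530
SLOC (source only) = code = 349

Total LOC: 530, SLOC: 349


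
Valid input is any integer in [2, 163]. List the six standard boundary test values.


Range: [2, 163]
Boundaries: just below min, min, min+1, max-1, max, just above max
Values: [1, 2, 3, 162, 163, 164]

[1, 2, 3, 162, 163, 164]


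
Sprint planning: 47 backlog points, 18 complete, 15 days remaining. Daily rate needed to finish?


Formula: Required rate = Remaining points / Days left
Remaining = 47 - 18 = 29 points
Required rate = 29 / 15 = 1.93 points/day

1.93 points/day


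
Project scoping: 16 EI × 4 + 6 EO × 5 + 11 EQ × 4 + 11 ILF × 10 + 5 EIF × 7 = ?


UFP = EI*4 + EO*5 + EQ*4 + ILF*10 + EIF*7
UFP = 16*4 + 6*5 + 11*4 + 11*10 + 5*7
UFP = 64 + 30 + 44 + 110 + 35
UFP = 283

283


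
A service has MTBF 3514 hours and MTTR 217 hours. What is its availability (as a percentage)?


Availability = MTBF / (MTBF + MTTR)
Availability = 3514 / (3514 + 217)
Availability = 3514 / 3731
Availability = 94.1839%

94.1839%


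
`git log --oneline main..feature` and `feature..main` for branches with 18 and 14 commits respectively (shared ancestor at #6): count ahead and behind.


Common ancestor: commit #6
feature commits after divergence: 18 - 6 = 12
main commits after divergence: 14 - 6 = 8
feature is 12 commits ahead of main
main is 8 commits ahead of feature

feature ahead: 12, main ahead: 8


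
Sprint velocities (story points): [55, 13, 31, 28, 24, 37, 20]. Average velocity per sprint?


Formula: Avg velocity = Total points / Number of sprints
Points: [55, 13, 31, 28, 24, 37, 20]
Sum = 55 + 13 + 31 + 28 + 24 + 37 + 20 = 208
Avg velocity = 208 / 7 = 29.71 points/sprint

29.71 points/sprint


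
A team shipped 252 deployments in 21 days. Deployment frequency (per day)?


Formula: deployments per day = releases / days
= 252 / 21
= 12.0 deploys/day
(equivalently, 84.0 deploys/week)

12.0 deploys/day


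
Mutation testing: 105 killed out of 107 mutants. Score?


Mutation score = killed / total * 100
Mutation score = 105 / 107 * 100
Mutation score = 98.13%

98.13%


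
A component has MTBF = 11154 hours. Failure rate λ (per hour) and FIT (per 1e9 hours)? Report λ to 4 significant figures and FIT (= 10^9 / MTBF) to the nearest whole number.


Formula: λ = 1 / MTBF; FIT = λ × 1e9 = 1e9 / MTBF
λ = 1 / 11154 ≈ 8.965e-05 failures/hour
FIT = 1e9 / 11154 ≈ 89654 failures per 1e9 hours (nearest whole number)

λ = 8.965e-05 /h, FIT = 89654


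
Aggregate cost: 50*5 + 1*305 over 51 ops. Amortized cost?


Formula: Amortized cost = Total cost / Operations
Total cost = (50 * 5) + (1 * 305)
Total cost = 250 + 305 = 555
Amortized = 555 / 51 = 10.8824

10.8824


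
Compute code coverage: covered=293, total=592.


Coverage = covered / total * 100
Coverage = 293 / 592 * 100
Coverage = 49.49%

49.49%


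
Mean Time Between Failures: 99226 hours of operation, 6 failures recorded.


Formula: MTBF = Total operating time / Number of failures
MTBF = 99226 / 6
MTBF = 16537.67 hours

16537.67 hours


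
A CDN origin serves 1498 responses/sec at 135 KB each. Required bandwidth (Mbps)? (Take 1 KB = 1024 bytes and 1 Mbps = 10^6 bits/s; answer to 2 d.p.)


Formula: Mbps = payload_bytes * RPS * 8 / 1e6
Payload per request = 135 KB = 135 * 1024 = 138240 bytes
Total bytes/sec = 138240 * 1498 = 207083520
Total bits/sec = 207083520 * 8 = 1656668160
Mbps = 1656668160 / 1e6 = 1656.67

1656.67 Mbps


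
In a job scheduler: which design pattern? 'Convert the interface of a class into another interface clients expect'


This matches the Adapter pattern

Adapter


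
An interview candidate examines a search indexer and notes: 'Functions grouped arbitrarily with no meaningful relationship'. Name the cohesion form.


Reasoning: Worst: random grouping
Type: Coincidental cohesion

Coincidental cohesion


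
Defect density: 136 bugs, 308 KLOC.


Defect density = defects / KLOC
Defect density = 136 / 308
Defect density = 0.442 defects/KLOC

0.442 defects/KLOC


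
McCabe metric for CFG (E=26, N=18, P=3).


Formula: V(G) = E - N + 2P
V(G) = 26 - 18 + 2*3
V(G) = 8 + 6
V(G) = 14

14


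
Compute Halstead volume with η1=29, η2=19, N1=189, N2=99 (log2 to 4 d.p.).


Formula: V = N * log2(η), where N = N1 + N2 and η = η1 + η2
η = 29 + 19 = 48
N = 189 + 99 = 288
log2(48) ≈ 5.5850
V = 288 * 5.5850 = 1608.48

1608.48


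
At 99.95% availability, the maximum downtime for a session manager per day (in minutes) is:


Formula: allowed downtime = period * (100 - SLA) / 100
Period (day) = 1440 minutes
Unavailability fraction = (100 - 99.95) / 100
Allowed downtime = 1440 * (100 - 99.95) / 100
Allowed downtime = 0.72 minutes

0.72 minutes


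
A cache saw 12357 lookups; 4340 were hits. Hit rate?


Formula: hit rate = hits / (hits + misses) * 100
hit rate = 4340 / (4340 + 8017) * 100
hit rate = 4340 / 12357 * 100
hit rate = 35.12%

35.12%


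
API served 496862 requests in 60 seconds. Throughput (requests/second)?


Formula: throughput = requests / seconds
throughput = 496862 / 60
throughput = 8281.03 requests/second

8281.03 requests/second


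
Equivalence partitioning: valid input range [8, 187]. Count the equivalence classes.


Valid range: [8, 187]
Class 1: x < 8 — invalid
Class 2: 8 ≤ x ≤ 187 — valid
Class 3: x > 187 — invalid
Total equivalence classes: 3

3 equivalence classes


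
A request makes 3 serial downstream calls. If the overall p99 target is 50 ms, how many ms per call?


Formula: per_stage = total_budget / stages
per_stage = 50 / 3
per_stage = 16.67 ms

16.67 ms


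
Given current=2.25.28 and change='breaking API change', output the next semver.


Current: 2.25.28
Change category: 'breaking API change' → major bump
SemVer rule: major bump → increment MAJOR, reset MINOR and PATCH to 0
New: 3.0.0

3.0.0


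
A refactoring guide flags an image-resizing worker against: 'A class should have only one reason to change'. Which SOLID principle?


This describes the Single Responsibility Principle (SRP)

Single Responsibility Principle (SRP)


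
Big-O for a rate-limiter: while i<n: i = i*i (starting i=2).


Reasoning: squaring drives double-exponential growth; iterations ~ log log n
Complexity: O(log log n)

O(log log n)


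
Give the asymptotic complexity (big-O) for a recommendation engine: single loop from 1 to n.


Reasoning: one pass through n items
Complexity: O(n)

O(n)


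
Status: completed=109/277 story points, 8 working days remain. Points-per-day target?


Formula: Required rate = Remaining points / Days left
Remaining = 277 - 109 = 168 points
Required rate = 168 / 8 = 21.0 points/day

21.0 points/day


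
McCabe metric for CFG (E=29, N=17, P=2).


Formula: V(G) = E - N + 2P
V(G) = 29 - 17 + 2*2
V(G) = 12 + 4
V(G) = 16

16


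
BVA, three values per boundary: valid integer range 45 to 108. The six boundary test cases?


Range: [45, 108]
Boundaries: just below min, min, min+1, max-1, max, just above max
Values: [44, 45, 46, 107, 108, 109]

[44, 45, 46, 107, 108, 109]


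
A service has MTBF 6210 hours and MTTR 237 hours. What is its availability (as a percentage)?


Availability = MTBF / (MTBF + MTTR)
Availability = 6210 / (6210 + 237)
Availability = 6210 / 6447
Availability = 96.3239%

96.3239%


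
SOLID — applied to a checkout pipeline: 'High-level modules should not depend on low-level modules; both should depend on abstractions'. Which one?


This describes the Dependency Inversion Principle (DIP)

Dependency Inversion Principle (DIP)


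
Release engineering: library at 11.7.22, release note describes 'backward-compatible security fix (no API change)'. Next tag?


Current: 11.7.22
Change category: 'backward-compatible security fix (no API change)' → patch bump
SemVer rule: patch bump → increment PATCH (MAJOR and MINOR unchanged)
New: 11.7.23

11.7.23


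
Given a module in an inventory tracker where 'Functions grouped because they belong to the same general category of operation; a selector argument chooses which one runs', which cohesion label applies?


Reasoning: Grouped by category of activity, not by data or sequence
Type: Logical cohesion

Logical cohesion


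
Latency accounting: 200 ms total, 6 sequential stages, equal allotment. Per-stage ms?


Formula: per_stage = total_budget / stages
per_stage = 200 / 6
per_stage = 33.33 ms

33.33 ms


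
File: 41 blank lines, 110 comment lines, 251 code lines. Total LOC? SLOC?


Total LOC = blank + comment + code
Total LOC = 41 + 110 + 251 = 402
SLOC (source only) = code = 251

Total LOC: 402, SLOC: 251


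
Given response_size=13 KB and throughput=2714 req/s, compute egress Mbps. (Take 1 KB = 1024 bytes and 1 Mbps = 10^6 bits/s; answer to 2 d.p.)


Formula: Mbps = payload_bytes * RPS * 8 / 1e6
Payload per request = 13 KB = 13 * 1024 = 13312 bytes
Total bytes/sec = 13312 * 2714 = 36128768
Total bits/sec = 36128768 * 8 = 289030144
Mbps = 289030144 / 1e6 = 289.03

289.03 Mbps


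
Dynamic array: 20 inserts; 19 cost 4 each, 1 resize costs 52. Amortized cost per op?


Formula: Amortized cost = Total cost / Operations
Total cost = (19 * 4) + (1 * 52)
Total cost = 76 + 52 = 128
Amortized = 128 / 20 = 6.4

6.4


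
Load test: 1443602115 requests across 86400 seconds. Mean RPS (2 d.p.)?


Formula: throughput = requests / seconds
throughput = 1443602115 / 86400
throughput = 16708.36 requests/second

16708.36 requests/second


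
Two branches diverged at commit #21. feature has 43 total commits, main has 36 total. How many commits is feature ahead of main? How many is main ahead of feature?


Common ancestor: commit #21
feature commits after divergence: 43 - 21 = 22
main commits after divergence: 36 - 21 = 15
feature is 22 commits ahead of main
main is 15 commits ahead of feature

feature ahead: 22, main ahead: 15


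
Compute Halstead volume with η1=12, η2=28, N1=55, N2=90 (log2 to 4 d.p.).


Formula: V = N * log2(η), where N = N1 + N2 and η = η1 + η2
η = 12 + 28 = 40
N = 55 + 90 = 145
log2(40) ≈ 5.3219
V = 145 * 5.3219 = 771.68

771.68


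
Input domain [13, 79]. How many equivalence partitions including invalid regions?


Valid range: [13, 79]
Class 1: x < 13 — invalid
Class 2: 13 ≤ x ≤ 79 — valid
Class 3: x > 79 — invalid
Total equivalence classes: 3

3 equivalence classes


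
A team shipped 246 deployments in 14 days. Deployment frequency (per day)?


Formula: deployments per day = releases / days
= 246 / 14
= 17.571 deploys/day
(equivalently, 123.0 deploys/week)

17.571 deploys/day


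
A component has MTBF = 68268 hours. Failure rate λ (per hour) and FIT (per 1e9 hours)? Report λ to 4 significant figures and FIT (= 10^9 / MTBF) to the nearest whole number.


Formula: λ = 1 / MTBF; FIT = λ × 1e9 = 1e9 / MTBF
λ = 1 / 68268 ≈ 1.465e-05 failures/hour
FIT = 1e9 / 68268 ≈ 14648 failures per 1e9 hours (nearest whole number)

λ = 1.465e-05 /h, FIT = 14648


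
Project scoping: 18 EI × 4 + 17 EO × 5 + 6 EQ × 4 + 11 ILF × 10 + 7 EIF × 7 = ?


UFP = EI*4 + EO*5 + EQ*4 + ILF*10 + EIF*7
UFP = 18*4 + 17*5 + 6*4 + 11*10 + 7*7
UFP = 72 + 85 + 24 + 110 + 49
UFP = 340

340


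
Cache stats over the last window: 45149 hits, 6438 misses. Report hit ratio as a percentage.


Formula: hit rate = hits / (hits + misses) * 100
hit rate = 45149 / (45149 + 6438) * 100
hit rate = 45149 / 51587 * 100
hit rate = 87.52%

87.52%


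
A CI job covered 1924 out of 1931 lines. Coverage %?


Coverage = covered / total * 100
Coverage = 1924 / 1931 * 100
Coverage = 99.64%

99.64%


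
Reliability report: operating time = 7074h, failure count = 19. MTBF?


Formula: MTBF = Total operating time / Number of failures
MTBF = 7074 / 19
MTBF = 372.32 hours

372.32 hours


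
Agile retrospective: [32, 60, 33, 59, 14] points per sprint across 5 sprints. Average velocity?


Formula: Avg velocity = Total points / Number of sprints
Points: [32, 60, 33, 59, 14]
Sum = 32 + 60 + 33 + 59 + 14 = 198
Avg velocity = 198 / 5 = 39.6 points/sprint

39.6 points/sprint


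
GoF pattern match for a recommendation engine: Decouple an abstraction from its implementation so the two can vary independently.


This matches the Bridge pattern

Bridge


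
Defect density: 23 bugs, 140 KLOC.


Defect density = defects / KLOC
Defect density = 23 / 140
Defect density = 0.164 defects/KLOC

0.164 defects/KLOC


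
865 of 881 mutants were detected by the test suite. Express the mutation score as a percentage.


Mutation score = killed / total * 100
Mutation score = 865 / 881 * 100
Mutation score = 98.18%

98.18%


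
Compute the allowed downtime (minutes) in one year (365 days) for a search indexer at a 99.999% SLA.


Formula: allowed downtime = period * (100 - SLA) / 100
Period (year (365 days)) = 525600 minutes
Unavailability fraction = (100 - 99.999) / 100
Allowed downtime = 525600 * (100 - 99.999) / 100
Allowed downtime = 5.256 minutes

5.256 minutes


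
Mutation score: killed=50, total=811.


Mutation score = killed / total * 100
Mutation score = 50 / 811 * 100
Mutation score = 6.17%

6.17%


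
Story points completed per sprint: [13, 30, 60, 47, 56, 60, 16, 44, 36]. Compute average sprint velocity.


Formula: Avg velocity = Total points / Number of sprints
Points: [13, 30, 60, 47, 56, 60, 16, 44, 36]
Sum = 13 + 30 + 60 + 47 + 56 + 60 + 16 + 44 + 36 = 362
Avg velocity = 362 / 9 = 40.22 points/sprint

40.22 points/sprint


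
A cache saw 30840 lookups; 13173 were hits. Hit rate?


Formula: hit rate = hits / (hits + misses) * 100
hit rate = 13173 / (13173 + 17667) * 100
hit rate = 13173 / 30840 * 100
hit rate = 42.71%

42.71%


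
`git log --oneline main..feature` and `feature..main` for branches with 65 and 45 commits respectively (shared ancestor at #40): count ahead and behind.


Common ancestor: commit #40
feature commits after divergence: 65 - 40 = 25
main commits after divergence: 45 - 40 = 5
feature is 25 commits ahead of main
main is 5 commits ahead of feature

feature ahead: 25, main ahead: 5


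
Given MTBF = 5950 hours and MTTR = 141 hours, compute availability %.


Availability = MTBF / (MTBF + MTTR)
Availability = 5950 / (5950 + 141)
Availability = 5950 / 6091
Availability = 97.6851%

97.6851%


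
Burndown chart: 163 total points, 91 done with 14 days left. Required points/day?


Formula: Required rate = Remaining points / Days left
Remaining = 163 - 91 = 72 points
Required rate = 72 / 14 = 5.14 points/day

5.14 points/day


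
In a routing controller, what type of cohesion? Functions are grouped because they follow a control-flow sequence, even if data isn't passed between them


Reasoning: Grouped by order of execution within a routine, not by data flow
Type: Procedural cohesion

Procedural cohesion


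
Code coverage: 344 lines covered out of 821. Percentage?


Coverage = covered / total * 100
Coverage = 344 / 821 * 100
Coverage = 41.9%

41.9%


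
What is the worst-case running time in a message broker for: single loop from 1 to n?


Reasoning: one pass through n items
Complexity: O(n)

O(n)


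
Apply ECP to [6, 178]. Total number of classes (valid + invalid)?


Valid range: [6, 178]
Class 1: x < 6 — invalid
Class 2: 6 ≤ x ≤ 178 — valid
Class 3: x > 178 — invalid
Total equivalence classes: 3

3 equivalence classes


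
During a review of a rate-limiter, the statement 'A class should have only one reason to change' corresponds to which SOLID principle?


This describes the Single Responsibility Principle (SRP)

Single Responsibility Principle (SRP)


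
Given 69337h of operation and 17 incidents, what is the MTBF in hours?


Formula: MTBF = Total operating time / Number of failures
MTBF = 69337 / 17
MTBF = 4078.65 hours

4078.65 hours


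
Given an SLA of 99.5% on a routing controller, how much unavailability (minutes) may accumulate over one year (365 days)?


Formula: allowed downtime = period * (100 - SLA) / 100
Period (year (365 days)) = 525600 minutes
Unavailability fraction = (100 - 99.5) / 100
Allowed downtime = 525600 * (100 - 99.5) / 100
Allowed downtime = 2628.0 minutes

2628.0 minutes


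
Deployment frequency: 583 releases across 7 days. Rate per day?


Formula: deployments per day = releases / days
= 583 / 7
= 83.286 deploys/day
(equivalently, 583.0 deploys/week)

83.286 deploys/day


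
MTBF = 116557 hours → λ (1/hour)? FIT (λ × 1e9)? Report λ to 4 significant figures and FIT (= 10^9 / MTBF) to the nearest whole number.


Formula: λ = 1 / MTBF; FIT = λ × 1e9 = 1e9 / MTBF
λ = 1 / 116557 ≈ 8.579e-06 failures/hour
FIT = 1e9 / 116557 ≈ 8579 failures per 1e9 hours (nearest whole number)

λ = 8.579e-06 /h, FIT = 8579


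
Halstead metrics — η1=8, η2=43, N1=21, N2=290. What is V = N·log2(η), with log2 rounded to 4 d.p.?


Formula: V = N * log2(η), where N = N1 + N2 and η = η1 + η2
η = 8 + 43 = 51
N = 21 + 290 = 311
log2(51) ≈ 5.6724
V = 311 * 5.6724 = 1764.12

1764.12


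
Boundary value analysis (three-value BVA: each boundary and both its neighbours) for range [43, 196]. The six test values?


Range: [43, 196]
Boundaries: just below min, min, min+1, max-1, max, just above max
Values: [42, 43, 44, 195, 196, 197]

[42, 43, 44, 195, 196, 197]


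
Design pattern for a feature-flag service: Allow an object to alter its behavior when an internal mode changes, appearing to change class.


This matches the State pattern

State


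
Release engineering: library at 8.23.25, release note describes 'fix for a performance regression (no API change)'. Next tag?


Current: 8.23.25
Change category: 'fix for a performance regression (no API change)' → patch bump
SemVer rule: patch bump → increment PATCH (MAJOR and MINOR unchanged)
New: 8.23.26

8.23.26


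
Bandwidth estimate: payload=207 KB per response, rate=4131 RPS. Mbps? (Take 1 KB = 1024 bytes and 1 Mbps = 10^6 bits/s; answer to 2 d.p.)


Formula: Mbps = payload_bytes * RPS * 8 / 1e6
Payload per request = 207 KB = 207 * 1024 = 211968 bytes
Total bytes/sec = 211968 * 4131 = 875639808
Total bits/sec = 875639808 * 8 = 7005118464
Mbps = 7005118464 / 1e6 = 7005.12

7005.12 Mbps
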